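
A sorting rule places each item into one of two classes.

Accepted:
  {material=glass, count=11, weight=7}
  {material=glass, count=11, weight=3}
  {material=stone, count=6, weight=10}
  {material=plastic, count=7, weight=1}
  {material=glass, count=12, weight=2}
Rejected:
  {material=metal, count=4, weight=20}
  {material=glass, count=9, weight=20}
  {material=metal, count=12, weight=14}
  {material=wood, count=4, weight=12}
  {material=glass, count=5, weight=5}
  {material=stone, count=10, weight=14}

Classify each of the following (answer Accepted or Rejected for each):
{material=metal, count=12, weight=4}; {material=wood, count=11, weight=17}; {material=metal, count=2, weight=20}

Accepted, Rejected, Rejected

Rule: count ≥ 6 AND weight ≤ 10. This holds for each 'Accepted' example and fails for each 'Rejected' one.
{material=metal, count=12, weight=4} — count = 12, weight = 4, hence Accepted. {material=wood, count=11, weight=17} — count = 11, weight = 17, hence Rejected. {material=metal, count=2, weight=20} — count = 2, weight = 20, hence Rejected.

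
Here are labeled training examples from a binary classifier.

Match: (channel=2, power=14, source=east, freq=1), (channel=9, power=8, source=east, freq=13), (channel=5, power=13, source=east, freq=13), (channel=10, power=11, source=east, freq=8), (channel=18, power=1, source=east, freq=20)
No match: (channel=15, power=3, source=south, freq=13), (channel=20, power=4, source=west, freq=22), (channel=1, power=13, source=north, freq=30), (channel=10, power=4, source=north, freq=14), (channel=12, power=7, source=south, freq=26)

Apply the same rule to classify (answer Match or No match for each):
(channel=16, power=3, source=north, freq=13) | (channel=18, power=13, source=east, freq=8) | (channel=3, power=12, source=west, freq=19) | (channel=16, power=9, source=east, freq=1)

The classifier is using: source is east.
No match: (channel=16, power=3, source=north, freq=13), since source is north.
Match: (channel=18, power=13, source=east, freq=8), since source is east.
No match: (channel=3, power=12, source=west, freq=19), since source is west.
Match: (channel=16, power=9, source=east, freq=1), since source is east.

No match, Match, No match, Match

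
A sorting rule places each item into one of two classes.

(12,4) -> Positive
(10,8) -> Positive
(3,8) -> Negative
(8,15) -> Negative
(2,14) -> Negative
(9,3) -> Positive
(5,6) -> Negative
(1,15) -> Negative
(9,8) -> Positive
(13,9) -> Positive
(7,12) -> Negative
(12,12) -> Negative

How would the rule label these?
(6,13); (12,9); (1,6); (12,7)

Negative, Positive, Negative, Positive

Rule: first > second. This holds for each 'Positive' example and fails for each 'Negative' one.
(6,13) — 6 < 13, hence Negative. (12,9) — 12 > 9, hence Positive. (1,6) — 1 < 6, hence Negative. (12,7) — 12 > 7, hence Positive.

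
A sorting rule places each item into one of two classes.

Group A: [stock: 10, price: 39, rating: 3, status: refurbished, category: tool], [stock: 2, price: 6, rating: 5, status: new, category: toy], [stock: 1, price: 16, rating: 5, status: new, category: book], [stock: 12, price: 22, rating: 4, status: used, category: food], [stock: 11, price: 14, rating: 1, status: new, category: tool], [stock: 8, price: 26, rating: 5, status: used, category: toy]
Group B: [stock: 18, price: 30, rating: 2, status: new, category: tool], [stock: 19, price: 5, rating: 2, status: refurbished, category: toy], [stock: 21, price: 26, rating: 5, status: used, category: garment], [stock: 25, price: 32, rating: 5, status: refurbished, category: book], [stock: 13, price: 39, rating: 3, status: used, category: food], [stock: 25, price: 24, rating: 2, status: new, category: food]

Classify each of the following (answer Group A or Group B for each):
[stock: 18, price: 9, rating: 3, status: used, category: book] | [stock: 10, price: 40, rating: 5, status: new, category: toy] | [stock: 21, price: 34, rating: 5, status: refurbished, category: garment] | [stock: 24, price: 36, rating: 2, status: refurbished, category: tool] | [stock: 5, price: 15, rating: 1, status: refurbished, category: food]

'Group A' ⟺ stock ≤ 12.
[stock: 18, price: 9, rating: 3, status: used, category: book] — stock = 18, hence Group B. [stock: 10, price: 40, rating: 5, status: new, category: toy] — stock = 10, hence Group A. [stock: 21, price: 34, rating: 5, status: refurbished, category: garment] — stock = 21, hence Group B. [stock: 24, price: 36, rating: 2, status: refurbished, category: tool] — stock = 24, hence Group B. [stock: 5, price: 15, rating: 1, status: refurbished, category: food] — stock = 5, hence Group A.

Group B, Group A, Group B, Group B, Group A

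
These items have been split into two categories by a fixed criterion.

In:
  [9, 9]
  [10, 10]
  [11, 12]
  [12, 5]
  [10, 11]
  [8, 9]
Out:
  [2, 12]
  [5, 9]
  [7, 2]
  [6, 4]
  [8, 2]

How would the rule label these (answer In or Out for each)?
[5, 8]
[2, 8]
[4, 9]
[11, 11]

Out, Out, Out, In

One predicate separates the groups cleanly: sum ≥ 17.
[5, 8]: 5+8 = 13 — does not fit, so Out. [2, 8]: 2+8 = 10 — does not fit, so Out. [4, 9]: 4+9 = 13 — does not fit, so Out. [11, 11]: 11+11 = 22 — has this property, so In.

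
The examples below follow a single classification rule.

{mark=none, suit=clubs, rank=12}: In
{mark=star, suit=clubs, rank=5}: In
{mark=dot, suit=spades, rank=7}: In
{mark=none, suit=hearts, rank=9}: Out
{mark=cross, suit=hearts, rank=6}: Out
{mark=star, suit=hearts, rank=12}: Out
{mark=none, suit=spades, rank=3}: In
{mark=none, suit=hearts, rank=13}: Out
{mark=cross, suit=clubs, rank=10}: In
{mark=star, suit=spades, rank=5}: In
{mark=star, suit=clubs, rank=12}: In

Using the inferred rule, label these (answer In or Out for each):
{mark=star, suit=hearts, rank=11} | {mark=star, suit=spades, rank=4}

Out, In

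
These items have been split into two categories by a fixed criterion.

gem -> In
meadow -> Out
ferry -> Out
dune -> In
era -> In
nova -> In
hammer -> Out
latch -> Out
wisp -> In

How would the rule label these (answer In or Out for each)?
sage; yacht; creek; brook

In, Out, Out, Out

Rule: length ≤ 4. This holds for each 'In' example and fails for each 'Out' one.
sage: In (length 4).
yacht: Out (length 5).
creek: Out (length 5).
brook: Out (length 5).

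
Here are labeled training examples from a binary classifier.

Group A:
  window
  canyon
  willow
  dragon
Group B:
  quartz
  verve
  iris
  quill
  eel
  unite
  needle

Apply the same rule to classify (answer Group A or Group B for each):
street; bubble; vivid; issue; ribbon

The pattern is that an item is 'Group A' exactly when: contains 'o'.
street → no 'o' → Group B.
bubble → no 'o' → Group B.
vivid → no 'o' → Group B.
issue → no 'o' → Group B.
ribbon → has 'o' → Group A.

Group B, Group B, Group B, Group B, Group A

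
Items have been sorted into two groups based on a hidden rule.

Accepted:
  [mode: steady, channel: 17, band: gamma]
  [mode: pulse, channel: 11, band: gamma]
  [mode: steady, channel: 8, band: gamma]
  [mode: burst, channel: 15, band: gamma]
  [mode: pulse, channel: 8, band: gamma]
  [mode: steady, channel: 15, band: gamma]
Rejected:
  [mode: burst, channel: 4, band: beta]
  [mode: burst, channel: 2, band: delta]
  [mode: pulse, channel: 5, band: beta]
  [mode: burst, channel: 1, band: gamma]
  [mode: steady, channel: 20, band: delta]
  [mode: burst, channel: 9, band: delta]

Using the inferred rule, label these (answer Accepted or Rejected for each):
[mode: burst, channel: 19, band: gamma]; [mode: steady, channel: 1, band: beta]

All 'Accepted' examples share one property — band is gamma AND channel ≥ 2 — and every 'Rejected' example lacks it.
[mode: burst, channel: 19, band: gamma] — band is gamma, channel = 19, hence Accepted.
[mode: steady, channel: 1, band: beta] — band is beta, channel = 1, hence Rejected.

Accepted, Rejected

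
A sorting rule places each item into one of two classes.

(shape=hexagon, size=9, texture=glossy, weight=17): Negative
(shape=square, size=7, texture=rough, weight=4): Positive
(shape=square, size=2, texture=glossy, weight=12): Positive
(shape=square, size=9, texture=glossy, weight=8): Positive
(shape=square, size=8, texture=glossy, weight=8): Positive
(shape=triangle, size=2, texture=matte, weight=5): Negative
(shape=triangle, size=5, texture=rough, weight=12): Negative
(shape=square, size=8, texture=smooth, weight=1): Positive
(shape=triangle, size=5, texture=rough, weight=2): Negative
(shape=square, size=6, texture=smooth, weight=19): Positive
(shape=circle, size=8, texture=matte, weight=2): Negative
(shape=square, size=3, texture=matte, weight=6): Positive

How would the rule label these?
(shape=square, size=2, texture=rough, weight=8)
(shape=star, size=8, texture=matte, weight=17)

Positive, Negative

The classifier is using: shape is square.
(shape=square, size=2, texture=rough, weight=8) — shape is square, hence Positive.
(shape=star, size=8, texture=matte, weight=17) — shape is star, hence Negative.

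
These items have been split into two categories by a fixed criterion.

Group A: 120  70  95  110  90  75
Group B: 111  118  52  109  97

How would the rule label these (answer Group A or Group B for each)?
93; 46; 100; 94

Group B, Group B, Group A, Group B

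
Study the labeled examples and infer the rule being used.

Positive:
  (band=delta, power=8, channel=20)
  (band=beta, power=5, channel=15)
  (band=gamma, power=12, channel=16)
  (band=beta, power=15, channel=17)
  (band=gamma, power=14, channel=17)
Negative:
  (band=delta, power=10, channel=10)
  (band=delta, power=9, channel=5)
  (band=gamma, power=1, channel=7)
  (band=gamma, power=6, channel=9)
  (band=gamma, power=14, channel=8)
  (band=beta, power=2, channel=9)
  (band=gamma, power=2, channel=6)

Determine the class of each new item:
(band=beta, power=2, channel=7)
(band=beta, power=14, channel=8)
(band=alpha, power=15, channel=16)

The simplest hypothesis consistent with all the labels is: channel ≥ 15.
(band=beta, power=2, channel=7): channel = 7 — fails the rule, so Negative. (band=beta, power=14, channel=8): channel = 8 — fails the rule, so Negative. (band=alpha, power=15, channel=16): channel = 16 — satisfies this, so Positive.

Negative, Negative, Positive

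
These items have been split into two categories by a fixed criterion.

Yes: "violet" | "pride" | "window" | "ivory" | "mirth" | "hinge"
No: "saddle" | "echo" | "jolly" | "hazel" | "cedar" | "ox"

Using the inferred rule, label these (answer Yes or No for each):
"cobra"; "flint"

No, Yes

Looking at the examples, the only property every 'Yes' case has and every 'No' case lacks is: contains 'i'.
No: "cobra", since no 'i'.
Yes: "flint", since has 'i'.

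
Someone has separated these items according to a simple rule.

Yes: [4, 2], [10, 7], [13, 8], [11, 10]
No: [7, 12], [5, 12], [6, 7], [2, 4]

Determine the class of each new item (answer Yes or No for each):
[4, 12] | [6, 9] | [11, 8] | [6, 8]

No, No, Yes, No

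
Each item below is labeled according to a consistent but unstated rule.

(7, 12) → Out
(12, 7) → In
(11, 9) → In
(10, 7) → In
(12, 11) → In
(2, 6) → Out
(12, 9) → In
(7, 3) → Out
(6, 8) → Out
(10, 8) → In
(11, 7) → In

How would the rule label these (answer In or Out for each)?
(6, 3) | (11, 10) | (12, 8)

Out, In, In

Every 'In' example satisfies: first ≥ 8. None of the 'Out' examples do.
(6, 3): first 6, does not satisfy this → Out. (11, 10): first 11, checks out → In. (12, 8): first 12, checks out → In.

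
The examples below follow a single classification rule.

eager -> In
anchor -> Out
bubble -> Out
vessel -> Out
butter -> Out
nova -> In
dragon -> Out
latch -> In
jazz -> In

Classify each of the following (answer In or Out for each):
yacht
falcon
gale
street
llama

Rule: length ≤ 5. This holds for each 'In' example and fails for each 'Out' one.

In, Out, In, Out, In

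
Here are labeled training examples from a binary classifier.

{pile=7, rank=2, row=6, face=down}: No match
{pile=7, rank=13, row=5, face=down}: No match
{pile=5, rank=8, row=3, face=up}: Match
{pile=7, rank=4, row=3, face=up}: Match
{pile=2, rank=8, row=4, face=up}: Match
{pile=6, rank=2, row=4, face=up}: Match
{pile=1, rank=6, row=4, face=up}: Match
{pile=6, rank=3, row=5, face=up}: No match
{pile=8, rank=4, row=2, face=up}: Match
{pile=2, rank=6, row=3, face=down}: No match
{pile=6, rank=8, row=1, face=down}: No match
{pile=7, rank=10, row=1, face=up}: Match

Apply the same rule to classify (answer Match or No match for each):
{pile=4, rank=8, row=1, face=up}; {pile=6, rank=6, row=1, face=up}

Match, Match

The pattern is that an item is 'Match' exactly when: face is up AND row ≤ 4.
{pile=4, rank=8, row=1, face=up}: Match (face is up, row = 1).
{pile=6, rank=6, row=1, face=up}: Match (face is up, row = 1).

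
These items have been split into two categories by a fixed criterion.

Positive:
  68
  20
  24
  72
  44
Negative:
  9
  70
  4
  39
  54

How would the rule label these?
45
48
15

The simplest hypothesis consistent with all the labels is: multiple of 4 AND at least 9.
Negative: 45, since 45 = 4·11 + 1, 45 ≥ 9. Positive: 48, since 48 = 4·12, 48 ≥ 9. Negative: 15, since 15 = 4·3 + 3, 15 ≥ 9.

Negative, Positive, Negative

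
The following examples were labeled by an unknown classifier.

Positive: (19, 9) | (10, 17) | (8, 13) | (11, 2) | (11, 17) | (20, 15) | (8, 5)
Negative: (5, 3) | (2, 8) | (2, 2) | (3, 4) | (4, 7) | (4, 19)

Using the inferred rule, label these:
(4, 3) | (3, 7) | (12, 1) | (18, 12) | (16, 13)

Negative, Negative, Positive, Positive, Positive

The distinguishing property — first ≥ 7 — holds for all the 'Positive' cases and none of the 'Negative' cases.
(4, 3): first 4 — does not satisfy this, so Negative.
(3, 7): first 3 — does not satisfy this, so Negative.
(12, 1): first 12 — passes, so Positive.
(18, 12): first 18 — passes, so Positive.
(16, 13): first 16 — passes, so Positive.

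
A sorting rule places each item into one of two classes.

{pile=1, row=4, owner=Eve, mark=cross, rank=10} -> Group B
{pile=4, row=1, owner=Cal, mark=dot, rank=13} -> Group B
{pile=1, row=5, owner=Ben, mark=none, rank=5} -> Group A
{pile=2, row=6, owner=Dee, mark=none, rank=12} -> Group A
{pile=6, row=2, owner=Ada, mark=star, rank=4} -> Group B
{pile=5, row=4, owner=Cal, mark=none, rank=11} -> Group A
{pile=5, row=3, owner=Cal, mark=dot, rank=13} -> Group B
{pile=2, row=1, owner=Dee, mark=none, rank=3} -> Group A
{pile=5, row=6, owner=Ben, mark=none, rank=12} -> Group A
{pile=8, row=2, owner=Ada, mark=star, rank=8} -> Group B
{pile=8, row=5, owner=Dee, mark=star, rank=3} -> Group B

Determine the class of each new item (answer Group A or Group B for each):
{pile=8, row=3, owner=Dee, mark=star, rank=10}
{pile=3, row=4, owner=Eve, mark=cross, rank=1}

Group B, Group B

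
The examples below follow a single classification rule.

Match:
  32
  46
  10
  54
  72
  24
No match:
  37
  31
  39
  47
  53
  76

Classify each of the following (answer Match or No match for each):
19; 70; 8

Every 'Match' example satisfies: even AND at most 72. None of the 'No match' examples do.
19 → 19 is odd, 19 ≤ 72 → No match. 70 → 70 is even, 70 ≤ 72 → Match. 8 → 8 is even, 8 ≤ 72 → Match.

No match, Match, Match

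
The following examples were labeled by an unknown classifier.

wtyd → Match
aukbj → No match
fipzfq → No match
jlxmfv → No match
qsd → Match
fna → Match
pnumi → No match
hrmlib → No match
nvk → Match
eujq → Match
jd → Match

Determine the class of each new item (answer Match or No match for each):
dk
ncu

Match, Match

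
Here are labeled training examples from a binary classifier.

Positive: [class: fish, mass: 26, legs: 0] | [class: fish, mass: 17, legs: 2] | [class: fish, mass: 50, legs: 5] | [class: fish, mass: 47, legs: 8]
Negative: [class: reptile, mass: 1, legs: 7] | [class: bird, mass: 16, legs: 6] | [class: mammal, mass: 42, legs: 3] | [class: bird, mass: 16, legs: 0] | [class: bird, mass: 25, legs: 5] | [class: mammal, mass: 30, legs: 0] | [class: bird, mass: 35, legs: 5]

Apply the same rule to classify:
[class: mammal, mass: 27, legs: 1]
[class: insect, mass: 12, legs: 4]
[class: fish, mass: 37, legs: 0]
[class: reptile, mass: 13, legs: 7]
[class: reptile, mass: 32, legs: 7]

Negative, Negative, Positive, Negative, Negative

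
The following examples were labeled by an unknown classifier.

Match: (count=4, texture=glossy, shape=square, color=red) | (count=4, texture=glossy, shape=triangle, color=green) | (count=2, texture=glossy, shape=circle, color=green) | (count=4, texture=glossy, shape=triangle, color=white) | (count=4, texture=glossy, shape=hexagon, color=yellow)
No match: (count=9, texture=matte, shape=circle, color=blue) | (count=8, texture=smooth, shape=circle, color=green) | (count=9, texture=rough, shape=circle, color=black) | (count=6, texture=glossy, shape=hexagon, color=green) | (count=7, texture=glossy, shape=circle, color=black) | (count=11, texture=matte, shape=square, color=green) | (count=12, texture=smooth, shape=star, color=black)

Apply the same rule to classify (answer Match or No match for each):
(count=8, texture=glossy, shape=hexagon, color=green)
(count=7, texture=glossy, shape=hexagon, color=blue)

No match, No match

'Match' ⟺ count ≤ 4.
(count=8, texture=glossy, shape=hexagon, color=green): count = 8, fails this test → No match. (count=7, texture=glossy, shape=hexagon, color=blue): count = 7, fails this test → No match.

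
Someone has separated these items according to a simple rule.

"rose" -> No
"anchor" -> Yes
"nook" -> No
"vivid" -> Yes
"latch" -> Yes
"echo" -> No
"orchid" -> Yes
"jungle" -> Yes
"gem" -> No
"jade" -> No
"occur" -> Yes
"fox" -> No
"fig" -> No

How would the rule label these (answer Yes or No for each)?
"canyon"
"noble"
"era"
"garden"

Rule: length ≥ 5. This holds for each 'Yes' example and fails for each 'No' one.
"canyon": length 6 — qualifies, so Yes. "noble": length 5 — qualifies, so Yes. "era": length 3 — fails the rule, so No. "garden": length 6 — qualifies, so Yes.

Yes, Yes, No, Yes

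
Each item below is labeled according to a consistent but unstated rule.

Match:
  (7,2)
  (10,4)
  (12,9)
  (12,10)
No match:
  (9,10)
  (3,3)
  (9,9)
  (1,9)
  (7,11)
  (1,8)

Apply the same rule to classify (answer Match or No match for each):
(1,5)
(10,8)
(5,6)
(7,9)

No match, Match, No match, No match

Checking candidate rules against both groups, what survives is: first > second.
No match: (1,5), since 1 < 5. Match: (10,8), since 10 > 8. No match: (5,6), since 5 < 6. No match: (7,9), since 7 < 9.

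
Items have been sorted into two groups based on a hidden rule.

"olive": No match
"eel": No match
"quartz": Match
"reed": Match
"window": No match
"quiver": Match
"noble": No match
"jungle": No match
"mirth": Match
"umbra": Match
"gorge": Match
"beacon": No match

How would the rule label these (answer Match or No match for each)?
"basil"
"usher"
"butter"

Every 'Match' example satisfies: contains 'r'. None of the 'No match' examples do.
"basil" → no 'r' → No match. "usher" → has 'r' → Match. "butter" → has 'r' → Match.

No match, Match, Match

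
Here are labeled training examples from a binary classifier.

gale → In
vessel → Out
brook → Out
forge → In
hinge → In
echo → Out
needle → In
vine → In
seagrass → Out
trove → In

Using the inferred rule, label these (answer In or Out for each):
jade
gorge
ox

In, In, Out

The simplest hypothesis consistent with all the labels is: ends with 'e'.
In: jade, since ends with 'e'. In: gorge, since ends with 'e'. Out: ox, since ends with 'x'.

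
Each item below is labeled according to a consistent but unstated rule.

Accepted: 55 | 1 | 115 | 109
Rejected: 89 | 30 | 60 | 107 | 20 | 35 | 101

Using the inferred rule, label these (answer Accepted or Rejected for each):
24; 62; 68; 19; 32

Rejected, Rejected, Rejected, Accepted, Rejected

The simplest hypothesis consistent with all the labels is: ≡ 1 (mod 3).
24 — 24 mod 3 = 0, hence Rejected. 62 — 62 mod 3 = 2, hence Rejected. 68 — 68 mod 3 = 2, hence Rejected. 19 — 19 mod 3 = 1, hence Accepted. 32 — 32 mod 3 = 2, hence Rejected.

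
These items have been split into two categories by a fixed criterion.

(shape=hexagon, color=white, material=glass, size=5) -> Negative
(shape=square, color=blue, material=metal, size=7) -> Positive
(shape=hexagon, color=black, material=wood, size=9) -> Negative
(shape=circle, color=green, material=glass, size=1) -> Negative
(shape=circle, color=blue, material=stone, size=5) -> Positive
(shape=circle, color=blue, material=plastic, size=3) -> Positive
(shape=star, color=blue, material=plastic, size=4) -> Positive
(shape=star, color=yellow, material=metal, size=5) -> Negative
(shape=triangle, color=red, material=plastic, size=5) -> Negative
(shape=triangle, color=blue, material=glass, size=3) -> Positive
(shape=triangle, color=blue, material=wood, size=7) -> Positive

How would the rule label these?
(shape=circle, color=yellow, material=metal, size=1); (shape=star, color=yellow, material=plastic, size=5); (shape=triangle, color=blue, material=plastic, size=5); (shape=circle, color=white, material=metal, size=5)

Rule: color is blue. This holds for each 'Positive' example and fails for each 'Negative' one.
(shape=circle, color=yellow, material=metal, size=1) — color is yellow, hence Negative. (shape=star, color=yellow, material=plastic, size=5) — color is yellow, hence Negative. (shape=triangle, color=blue, material=plastic, size=5) — color is blue, hence Positive. (shape=circle, color=white, material=metal, size=5) — color is white, hence Negative.

Negative, Negative, Positive, Negative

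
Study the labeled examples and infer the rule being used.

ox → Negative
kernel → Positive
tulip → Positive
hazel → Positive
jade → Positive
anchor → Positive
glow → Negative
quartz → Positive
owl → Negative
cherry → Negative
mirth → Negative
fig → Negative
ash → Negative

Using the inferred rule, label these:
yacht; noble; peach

Negative, Positive, Positive

The simplest hypothesis consistent with all the labels is: has ≥ 2 vowels.
Negative: yacht, since 1 vowel. Positive: noble, since 2 vowels. Positive: peach, since 2 vowels.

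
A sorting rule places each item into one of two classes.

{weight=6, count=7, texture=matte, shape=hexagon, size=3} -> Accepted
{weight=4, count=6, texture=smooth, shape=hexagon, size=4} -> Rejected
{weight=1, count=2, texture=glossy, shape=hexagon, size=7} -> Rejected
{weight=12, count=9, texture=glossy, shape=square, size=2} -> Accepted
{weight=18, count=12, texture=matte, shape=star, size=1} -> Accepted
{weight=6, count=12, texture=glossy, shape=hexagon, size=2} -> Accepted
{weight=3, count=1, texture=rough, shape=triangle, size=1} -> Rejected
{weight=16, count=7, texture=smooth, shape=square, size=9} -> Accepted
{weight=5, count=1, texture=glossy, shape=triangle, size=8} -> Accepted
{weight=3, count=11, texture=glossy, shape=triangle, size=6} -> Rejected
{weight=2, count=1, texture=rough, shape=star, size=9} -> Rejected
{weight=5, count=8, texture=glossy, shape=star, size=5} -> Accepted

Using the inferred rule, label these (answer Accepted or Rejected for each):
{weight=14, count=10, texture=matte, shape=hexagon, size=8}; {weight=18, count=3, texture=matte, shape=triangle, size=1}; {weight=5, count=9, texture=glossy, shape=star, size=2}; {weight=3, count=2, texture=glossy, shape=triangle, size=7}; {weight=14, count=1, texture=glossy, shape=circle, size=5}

Accepted, Accepted, Accepted, Rejected, Accepted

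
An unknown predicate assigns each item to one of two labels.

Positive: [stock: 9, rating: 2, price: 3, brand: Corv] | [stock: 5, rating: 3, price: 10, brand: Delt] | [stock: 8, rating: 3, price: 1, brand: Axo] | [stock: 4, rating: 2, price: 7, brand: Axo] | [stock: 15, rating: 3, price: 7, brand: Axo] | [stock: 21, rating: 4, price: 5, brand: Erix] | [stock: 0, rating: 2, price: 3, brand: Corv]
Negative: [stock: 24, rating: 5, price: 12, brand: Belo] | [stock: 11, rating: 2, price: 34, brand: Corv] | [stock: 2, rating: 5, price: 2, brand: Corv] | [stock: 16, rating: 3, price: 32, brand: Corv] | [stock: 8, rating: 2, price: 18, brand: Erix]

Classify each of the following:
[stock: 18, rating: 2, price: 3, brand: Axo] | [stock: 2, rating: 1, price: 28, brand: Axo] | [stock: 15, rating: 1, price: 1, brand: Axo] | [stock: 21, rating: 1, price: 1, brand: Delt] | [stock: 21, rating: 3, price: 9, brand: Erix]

Positive, Negative, Positive, Positive, Positive

Every 'Positive' example satisfies: rating ≤ 4 AND price ≤ 10. None of the 'Negative' examples do.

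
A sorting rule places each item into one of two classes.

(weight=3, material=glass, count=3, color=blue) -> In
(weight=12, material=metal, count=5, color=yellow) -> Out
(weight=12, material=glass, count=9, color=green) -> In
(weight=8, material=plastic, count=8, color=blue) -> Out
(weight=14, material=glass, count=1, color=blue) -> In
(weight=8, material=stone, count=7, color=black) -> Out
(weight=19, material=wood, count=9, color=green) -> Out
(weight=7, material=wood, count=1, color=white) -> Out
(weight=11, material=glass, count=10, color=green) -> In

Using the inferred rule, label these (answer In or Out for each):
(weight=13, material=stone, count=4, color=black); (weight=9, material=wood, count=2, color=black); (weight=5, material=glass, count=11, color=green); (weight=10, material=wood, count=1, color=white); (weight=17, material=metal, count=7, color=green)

Out, Out, In, Out, Out

The distinguishing property — material is glass — holds for all the 'In' cases and none of the 'Out' cases.
(weight=13, material=stone, count=4, color=black): material is stone — does not pass, so Out. (weight=9, material=wood, count=2, color=black): material is wood — does not pass, so Out. (weight=5, material=glass, count=11, color=green): material is glass — satisfies this, so In. (weight=10, material=wood, count=1, color=white): material is wood — does not pass, so Out. (weight=17, material=metal, count=7, color=green): material is metal — does not pass, so Out.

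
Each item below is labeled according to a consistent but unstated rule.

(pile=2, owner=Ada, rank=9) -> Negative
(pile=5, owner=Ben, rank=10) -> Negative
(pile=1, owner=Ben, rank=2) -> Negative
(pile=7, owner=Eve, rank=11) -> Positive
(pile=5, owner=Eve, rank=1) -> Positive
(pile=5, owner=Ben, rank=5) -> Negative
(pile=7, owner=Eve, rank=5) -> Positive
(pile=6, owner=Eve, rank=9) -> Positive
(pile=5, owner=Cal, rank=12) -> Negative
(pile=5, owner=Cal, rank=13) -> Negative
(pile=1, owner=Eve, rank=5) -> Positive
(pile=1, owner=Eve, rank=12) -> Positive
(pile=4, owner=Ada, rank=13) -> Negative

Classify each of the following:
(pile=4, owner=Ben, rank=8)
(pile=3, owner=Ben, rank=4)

Negative, Negative

The rule appears to be: owner is Eve.
(pile=4, owner=Ben, rank=8) → owner is Ben → Negative.
(pile=3, owner=Ben, rank=4) → owner is Ben → Negative.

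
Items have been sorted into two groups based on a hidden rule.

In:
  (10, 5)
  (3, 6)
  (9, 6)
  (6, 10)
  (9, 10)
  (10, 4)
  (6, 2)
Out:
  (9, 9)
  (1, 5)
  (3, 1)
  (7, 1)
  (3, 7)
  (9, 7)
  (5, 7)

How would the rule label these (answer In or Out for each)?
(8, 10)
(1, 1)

In, Out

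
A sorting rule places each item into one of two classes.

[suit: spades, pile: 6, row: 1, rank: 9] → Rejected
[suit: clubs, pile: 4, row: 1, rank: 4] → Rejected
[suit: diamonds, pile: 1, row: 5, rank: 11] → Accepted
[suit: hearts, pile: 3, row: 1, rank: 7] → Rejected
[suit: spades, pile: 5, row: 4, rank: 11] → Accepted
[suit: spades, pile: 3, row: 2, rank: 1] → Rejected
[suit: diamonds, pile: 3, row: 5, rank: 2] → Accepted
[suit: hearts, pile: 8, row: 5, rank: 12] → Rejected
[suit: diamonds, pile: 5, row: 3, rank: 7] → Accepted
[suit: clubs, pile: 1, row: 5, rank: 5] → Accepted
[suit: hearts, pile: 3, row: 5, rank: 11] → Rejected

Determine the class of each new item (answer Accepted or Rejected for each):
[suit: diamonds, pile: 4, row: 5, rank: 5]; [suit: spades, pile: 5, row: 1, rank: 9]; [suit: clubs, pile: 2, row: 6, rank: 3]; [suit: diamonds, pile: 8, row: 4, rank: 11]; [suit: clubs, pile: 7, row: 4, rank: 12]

Rule: suit is not hearts AND row ≥ 3. This holds for each 'Accepted' example and fails for each 'Rejected' one.

Accepted, Rejected, Accepted, Accepted, Accepted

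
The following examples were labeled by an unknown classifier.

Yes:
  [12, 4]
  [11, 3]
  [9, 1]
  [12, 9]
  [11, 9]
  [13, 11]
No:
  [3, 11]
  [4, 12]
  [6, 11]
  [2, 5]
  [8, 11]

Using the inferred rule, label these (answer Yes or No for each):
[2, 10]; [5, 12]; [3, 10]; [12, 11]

All 'Yes' examples share one property — first > second — and every 'No' example lacks it.
[2, 10]: 2 < 10 — doesn't match, so No. [5, 12]: 5 < 12 — doesn't match, so No. [3, 10]: 3 < 10 — doesn't match, so No. [12, 11]: 12 > 11 — checks out, so Yes.

No, No, No, Yes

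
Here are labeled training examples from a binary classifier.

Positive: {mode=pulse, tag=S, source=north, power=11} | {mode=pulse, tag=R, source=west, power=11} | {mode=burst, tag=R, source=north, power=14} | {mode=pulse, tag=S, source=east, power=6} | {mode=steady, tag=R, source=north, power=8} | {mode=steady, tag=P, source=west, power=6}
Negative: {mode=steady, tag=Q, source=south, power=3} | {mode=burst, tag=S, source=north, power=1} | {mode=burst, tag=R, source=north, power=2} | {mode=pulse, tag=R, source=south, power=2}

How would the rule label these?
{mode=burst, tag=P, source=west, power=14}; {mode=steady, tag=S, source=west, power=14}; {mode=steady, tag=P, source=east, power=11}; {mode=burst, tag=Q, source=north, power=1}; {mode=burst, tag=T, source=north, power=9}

The simplest hypothesis consistent with all the labels is: power ≥ 6.
{mode=burst, tag=P, source=west, power=14} → power = 14 → Positive. {mode=steady, tag=S, source=west, power=14} → power = 14 → Positive. {mode=steady, tag=P, source=east, power=11} → power = 11 → Positive. {mode=burst, tag=Q, source=north, power=1} → power = 1 → Negative. {mode=burst, tag=T, source=north, power=9} → power = 9 → Positive.

Positive, Positive, Positive, Negative, Positive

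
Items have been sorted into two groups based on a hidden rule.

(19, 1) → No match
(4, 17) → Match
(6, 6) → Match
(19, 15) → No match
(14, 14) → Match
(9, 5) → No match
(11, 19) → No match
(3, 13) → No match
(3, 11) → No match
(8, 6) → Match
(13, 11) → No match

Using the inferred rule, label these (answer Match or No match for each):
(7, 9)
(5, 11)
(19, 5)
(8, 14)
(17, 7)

No match, No match, No match, Match, No match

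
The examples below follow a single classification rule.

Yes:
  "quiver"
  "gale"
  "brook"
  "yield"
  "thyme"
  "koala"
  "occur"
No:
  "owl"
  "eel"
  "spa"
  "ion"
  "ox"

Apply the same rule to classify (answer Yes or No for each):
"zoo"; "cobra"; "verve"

No, Yes, Yes

The simplest hypothesis consistent with all the labels is: length ≥ 4.
"zoo": length 3 — lacks this property, so No.
"cobra": length 5 — satisfies this, so Yes.
"verve": length 5 — satisfies this, so Yes.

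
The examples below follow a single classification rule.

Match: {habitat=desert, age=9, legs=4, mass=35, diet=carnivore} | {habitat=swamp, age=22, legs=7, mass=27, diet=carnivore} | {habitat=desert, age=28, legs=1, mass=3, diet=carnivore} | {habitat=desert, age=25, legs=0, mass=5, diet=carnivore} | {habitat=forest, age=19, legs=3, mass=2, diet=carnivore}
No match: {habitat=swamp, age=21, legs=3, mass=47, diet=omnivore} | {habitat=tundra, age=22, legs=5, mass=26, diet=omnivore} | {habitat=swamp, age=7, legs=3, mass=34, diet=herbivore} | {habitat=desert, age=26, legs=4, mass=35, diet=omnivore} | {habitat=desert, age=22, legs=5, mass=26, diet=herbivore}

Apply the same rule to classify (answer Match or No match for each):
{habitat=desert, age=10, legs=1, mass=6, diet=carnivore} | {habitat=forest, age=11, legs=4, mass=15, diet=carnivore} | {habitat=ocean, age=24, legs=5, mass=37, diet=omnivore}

Match, Match, No match

The common property of the 'Match' items is: diet is carnivore. No 'No match' item has it.
{habitat=desert, age=10, legs=1, mass=6, diet=carnivore}: Match (diet is carnivore). {habitat=forest, age=11, legs=4, mass=15, diet=carnivore}: Match (diet is carnivore). {habitat=ocean, age=24, legs=5, mass=37, diet=omnivore}: No match (diet is omnivore).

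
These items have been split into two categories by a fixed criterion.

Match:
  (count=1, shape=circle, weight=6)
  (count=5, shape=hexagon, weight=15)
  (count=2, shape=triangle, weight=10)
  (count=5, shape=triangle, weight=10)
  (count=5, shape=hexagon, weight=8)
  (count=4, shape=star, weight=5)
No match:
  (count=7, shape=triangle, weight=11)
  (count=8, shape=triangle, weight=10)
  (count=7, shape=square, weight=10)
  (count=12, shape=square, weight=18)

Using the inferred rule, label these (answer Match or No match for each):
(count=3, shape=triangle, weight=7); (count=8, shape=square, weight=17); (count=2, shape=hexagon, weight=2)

Match, No match, Match

'Match' ⟺ count ≤ 5.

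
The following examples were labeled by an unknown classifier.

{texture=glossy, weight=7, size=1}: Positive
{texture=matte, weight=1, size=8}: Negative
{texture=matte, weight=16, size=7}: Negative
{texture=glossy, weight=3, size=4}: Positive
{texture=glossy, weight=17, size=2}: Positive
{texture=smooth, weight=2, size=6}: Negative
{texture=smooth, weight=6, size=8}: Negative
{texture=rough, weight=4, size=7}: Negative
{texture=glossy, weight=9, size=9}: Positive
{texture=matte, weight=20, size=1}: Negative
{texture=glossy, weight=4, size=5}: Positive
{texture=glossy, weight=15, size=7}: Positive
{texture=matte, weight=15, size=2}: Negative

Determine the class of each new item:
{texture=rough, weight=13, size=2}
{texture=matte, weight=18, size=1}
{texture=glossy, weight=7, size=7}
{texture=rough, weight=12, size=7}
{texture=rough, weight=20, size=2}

Negative, Negative, Positive, Negative, Negative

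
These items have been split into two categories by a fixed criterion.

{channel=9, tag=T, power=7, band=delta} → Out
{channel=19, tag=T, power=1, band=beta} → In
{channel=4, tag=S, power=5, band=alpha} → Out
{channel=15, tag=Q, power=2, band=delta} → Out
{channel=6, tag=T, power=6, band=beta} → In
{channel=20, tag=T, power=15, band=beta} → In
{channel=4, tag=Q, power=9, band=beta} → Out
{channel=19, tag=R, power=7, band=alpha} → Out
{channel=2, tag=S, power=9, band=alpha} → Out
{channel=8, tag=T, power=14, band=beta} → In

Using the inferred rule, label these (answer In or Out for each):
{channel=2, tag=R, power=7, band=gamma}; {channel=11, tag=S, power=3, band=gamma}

The classifier is using: band is beta AND tag is T.
{channel=2, tag=R, power=7, band=gamma} → band is gamma, tag is R → Out.
{channel=11, tag=S, power=3, band=gamma} → band is gamma, tag is S → Out.

Out, Out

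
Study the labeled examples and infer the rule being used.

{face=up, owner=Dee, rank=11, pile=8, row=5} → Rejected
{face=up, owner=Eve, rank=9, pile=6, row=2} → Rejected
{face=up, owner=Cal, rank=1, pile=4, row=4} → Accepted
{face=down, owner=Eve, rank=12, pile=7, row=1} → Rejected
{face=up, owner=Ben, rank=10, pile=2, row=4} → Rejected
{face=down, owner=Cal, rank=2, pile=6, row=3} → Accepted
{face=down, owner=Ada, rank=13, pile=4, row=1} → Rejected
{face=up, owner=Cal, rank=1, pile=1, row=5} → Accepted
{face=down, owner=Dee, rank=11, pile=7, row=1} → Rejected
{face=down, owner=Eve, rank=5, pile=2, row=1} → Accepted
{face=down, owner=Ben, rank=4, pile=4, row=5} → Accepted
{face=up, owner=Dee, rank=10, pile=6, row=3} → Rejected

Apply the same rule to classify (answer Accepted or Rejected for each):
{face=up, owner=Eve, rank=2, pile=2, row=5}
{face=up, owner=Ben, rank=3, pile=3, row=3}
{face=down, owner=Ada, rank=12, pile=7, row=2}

Accepted, Accepted, Rejected

All 'Accepted' examples share one property — rank ≤ 5 — and every 'Rejected' example lacks it.
{face=up, owner=Eve, rank=2, pile=2, row=5} — rank = 2, hence Accepted.
{face=up, owner=Ben, rank=3, pile=3, row=3} — rank = 3, hence Accepted.
{face=down, owner=Ada, rank=12, pile=7, row=2} — rank = 12, hence Rejected.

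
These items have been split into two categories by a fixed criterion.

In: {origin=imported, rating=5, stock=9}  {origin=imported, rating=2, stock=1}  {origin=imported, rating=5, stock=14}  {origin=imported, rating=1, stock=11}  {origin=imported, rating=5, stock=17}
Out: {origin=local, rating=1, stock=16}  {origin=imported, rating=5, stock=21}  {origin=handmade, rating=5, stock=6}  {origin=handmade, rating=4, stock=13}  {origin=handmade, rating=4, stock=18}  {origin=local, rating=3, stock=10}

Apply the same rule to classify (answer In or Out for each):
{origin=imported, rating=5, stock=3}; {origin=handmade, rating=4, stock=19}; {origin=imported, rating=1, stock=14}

The common property of the 'In' items is: origin is imported AND stock ≤ 17. No 'Out' item has it.
{origin=imported, rating=5, stock=3}: In (origin is imported, stock = 3).
{origin=handmade, rating=4, stock=19}: Out (origin is handmade, stock = 19).
{origin=imported, rating=1, stock=14}: In (origin is imported, stock = 14).

In, Out, In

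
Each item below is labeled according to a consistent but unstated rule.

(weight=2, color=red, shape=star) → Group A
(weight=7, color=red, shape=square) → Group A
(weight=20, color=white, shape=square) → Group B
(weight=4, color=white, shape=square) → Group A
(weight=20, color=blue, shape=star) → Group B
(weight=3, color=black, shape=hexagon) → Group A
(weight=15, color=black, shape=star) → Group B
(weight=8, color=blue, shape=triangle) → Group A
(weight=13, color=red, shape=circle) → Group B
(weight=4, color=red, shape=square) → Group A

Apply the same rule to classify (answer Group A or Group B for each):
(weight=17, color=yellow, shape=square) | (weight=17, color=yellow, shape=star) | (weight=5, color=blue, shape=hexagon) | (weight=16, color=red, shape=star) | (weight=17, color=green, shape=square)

Group B, Group B, Group A, Group B, Group B

The rule appears to be: weight ≤ 8.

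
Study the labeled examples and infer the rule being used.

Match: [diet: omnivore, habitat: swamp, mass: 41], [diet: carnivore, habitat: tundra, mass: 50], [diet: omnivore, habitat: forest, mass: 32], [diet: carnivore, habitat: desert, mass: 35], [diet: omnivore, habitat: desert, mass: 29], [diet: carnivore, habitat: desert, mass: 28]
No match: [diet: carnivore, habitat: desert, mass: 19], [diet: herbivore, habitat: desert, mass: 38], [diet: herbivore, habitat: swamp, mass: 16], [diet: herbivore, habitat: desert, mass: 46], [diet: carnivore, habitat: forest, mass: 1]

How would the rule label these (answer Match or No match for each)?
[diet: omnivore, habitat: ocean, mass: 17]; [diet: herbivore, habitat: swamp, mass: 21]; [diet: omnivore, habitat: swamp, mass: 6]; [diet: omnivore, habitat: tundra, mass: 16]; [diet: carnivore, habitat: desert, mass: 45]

The distinguishing property — diet is not herbivore AND mass ≥ 28 — holds for all the 'Match' cases and none of the 'No match' cases.
[diet: omnivore, habitat: ocean, mass: 17] — diet is omnivore, mass = 17, hence No match. [diet: herbivore, habitat: swamp, mass: 21] — diet is herbivore, mass = 21, hence No match. [diet: omnivore, habitat: swamp, mass: 6] — diet is omnivore, mass = 6, hence No match. [diet: omnivore, habitat: tundra, mass: 16] — diet is omnivore, mass = 16, hence No match. [diet: carnivore, habitat: desert, mass: 45] — diet is carnivore, mass = 45, hence Match.

No match, No match, No match, No match, Match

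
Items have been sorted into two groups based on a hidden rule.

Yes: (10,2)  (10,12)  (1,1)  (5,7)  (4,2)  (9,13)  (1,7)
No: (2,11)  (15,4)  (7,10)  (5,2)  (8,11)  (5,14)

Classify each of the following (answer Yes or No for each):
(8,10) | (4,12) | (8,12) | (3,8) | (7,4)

Yes, Yes, Yes, No, No

The pattern is that an item is 'Yes' exactly when: sum is even.
(8,10): Yes (8+10 = 18). (4,12): Yes (4+12 = 16). (8,12): Yes (8+12 = 20). (3,8): No (3+8 = 11). (7,4): No (7+4 = 11).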